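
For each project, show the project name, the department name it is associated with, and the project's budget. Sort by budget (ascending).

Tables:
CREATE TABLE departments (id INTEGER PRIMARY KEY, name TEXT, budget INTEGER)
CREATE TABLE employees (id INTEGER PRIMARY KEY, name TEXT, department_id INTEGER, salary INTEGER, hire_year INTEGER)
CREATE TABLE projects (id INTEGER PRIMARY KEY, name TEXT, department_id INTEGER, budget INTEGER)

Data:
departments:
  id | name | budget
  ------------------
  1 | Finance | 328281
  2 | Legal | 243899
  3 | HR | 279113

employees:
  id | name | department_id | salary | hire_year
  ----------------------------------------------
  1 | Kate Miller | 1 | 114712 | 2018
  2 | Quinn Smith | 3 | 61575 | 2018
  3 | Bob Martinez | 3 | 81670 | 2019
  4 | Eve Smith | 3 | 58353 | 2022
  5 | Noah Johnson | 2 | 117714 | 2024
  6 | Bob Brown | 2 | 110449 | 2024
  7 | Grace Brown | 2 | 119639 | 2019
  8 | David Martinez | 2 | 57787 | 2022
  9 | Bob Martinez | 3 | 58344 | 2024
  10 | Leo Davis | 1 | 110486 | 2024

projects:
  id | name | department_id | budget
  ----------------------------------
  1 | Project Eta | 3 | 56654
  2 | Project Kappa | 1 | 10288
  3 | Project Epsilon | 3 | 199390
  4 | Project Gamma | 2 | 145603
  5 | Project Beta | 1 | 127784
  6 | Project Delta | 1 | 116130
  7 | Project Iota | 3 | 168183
SELECT c.name, p.name AS department, c.budget FROM projects c JOIN departments p ON c.department_id = p.id ORDER BY c.budget ASC

Execution result:
name | department | budget
Project Kappa | Finance | 10288
Project Eta | HR | 56654
Project Delta | Finance | 116130
Project Beta | Finance | 127784
Project Gamma | Legal | 145603
Project Iota | HR | 168183
Project Epsilon | HR | 199390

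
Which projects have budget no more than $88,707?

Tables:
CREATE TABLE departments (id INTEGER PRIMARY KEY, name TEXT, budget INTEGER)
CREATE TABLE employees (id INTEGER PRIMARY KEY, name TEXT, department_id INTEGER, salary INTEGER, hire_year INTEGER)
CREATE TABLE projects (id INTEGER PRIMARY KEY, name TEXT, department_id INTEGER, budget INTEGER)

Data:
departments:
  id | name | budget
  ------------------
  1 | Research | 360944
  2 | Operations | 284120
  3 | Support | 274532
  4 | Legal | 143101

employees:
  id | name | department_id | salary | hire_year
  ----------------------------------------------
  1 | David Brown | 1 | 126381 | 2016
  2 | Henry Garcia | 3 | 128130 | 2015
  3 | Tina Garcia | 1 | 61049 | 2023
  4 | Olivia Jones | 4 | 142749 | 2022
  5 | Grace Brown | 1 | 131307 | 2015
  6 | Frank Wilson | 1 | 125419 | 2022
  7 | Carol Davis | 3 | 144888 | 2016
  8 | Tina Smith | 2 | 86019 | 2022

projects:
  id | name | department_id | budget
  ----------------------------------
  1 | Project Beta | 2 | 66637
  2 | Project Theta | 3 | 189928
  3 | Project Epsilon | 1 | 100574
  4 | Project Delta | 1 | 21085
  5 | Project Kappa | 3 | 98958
SELECT name, budget FROM projects WHERE budget <= 88707

Execution result:
name | budget
Project Beta | 66637
Project Delta | 21085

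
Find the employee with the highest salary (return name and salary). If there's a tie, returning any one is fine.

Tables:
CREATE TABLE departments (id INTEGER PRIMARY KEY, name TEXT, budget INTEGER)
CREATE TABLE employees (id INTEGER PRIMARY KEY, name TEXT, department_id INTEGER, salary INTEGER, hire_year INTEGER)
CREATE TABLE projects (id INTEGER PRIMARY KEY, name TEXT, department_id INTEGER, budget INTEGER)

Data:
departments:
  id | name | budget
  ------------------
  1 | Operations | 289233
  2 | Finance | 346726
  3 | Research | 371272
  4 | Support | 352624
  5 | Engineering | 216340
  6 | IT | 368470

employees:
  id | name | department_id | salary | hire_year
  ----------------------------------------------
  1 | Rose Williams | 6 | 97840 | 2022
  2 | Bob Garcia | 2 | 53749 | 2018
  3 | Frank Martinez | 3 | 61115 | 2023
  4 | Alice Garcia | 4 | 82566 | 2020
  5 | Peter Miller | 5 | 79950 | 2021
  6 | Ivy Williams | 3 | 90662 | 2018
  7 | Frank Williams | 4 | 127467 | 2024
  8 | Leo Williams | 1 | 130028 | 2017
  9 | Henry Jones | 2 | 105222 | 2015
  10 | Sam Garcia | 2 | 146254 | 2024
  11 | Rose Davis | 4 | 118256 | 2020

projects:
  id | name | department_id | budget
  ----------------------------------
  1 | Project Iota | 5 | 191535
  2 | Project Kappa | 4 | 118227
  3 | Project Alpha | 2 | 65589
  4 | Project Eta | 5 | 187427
SELECT name, salary FROM employees ORDER BY salary DESC LIMIT 1

Execution result:
name | salary
Sam Garcia | 146254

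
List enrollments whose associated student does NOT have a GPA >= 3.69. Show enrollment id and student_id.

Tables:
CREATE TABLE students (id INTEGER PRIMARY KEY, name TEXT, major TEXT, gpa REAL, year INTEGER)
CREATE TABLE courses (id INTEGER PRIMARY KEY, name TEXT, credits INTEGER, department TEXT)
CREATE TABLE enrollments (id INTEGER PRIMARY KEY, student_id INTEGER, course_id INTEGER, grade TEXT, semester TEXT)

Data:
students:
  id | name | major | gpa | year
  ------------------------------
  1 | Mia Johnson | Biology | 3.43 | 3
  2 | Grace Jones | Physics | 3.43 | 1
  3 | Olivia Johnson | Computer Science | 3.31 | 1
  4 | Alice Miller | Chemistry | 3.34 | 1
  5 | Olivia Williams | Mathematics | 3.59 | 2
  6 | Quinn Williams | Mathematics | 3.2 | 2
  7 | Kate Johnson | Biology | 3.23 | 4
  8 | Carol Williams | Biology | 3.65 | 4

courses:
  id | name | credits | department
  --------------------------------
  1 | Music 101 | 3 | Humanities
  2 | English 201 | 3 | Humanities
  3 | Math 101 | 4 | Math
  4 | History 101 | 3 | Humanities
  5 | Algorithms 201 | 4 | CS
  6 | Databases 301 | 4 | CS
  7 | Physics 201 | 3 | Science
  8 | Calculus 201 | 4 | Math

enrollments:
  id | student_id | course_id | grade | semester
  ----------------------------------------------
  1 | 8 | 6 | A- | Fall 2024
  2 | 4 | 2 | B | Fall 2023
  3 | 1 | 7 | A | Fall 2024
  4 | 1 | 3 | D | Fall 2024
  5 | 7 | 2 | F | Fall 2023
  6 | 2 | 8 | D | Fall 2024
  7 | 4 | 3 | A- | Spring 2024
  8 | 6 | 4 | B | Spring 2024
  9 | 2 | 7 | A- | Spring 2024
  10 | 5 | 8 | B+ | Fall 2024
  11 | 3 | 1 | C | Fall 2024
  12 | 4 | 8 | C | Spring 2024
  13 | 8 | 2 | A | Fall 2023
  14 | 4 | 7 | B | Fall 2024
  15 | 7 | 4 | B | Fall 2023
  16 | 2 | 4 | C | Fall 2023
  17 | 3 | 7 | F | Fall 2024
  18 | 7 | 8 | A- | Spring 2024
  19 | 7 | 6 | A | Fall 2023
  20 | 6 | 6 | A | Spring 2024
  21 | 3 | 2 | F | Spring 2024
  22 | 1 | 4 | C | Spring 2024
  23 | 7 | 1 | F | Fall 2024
SELECT id, student_id FROM enrollments WHERE student_id NOT IN (SELECT id FROM students WHERE gpa >= 3.69)

Execution result:
id | student_id
1 | 8
2 | 4
3 | 1
4 | 1
5 | 7
6 | 2
7 | 4
8 | 6
9 | 2
10 | 5
11 | 3
12 | 4
13 | 8
14 | 4
15 | 7
16 | 2
17 | 3
18 | 7
19 | 7
20 | 6
21 | 3
22 | 1
23 | 7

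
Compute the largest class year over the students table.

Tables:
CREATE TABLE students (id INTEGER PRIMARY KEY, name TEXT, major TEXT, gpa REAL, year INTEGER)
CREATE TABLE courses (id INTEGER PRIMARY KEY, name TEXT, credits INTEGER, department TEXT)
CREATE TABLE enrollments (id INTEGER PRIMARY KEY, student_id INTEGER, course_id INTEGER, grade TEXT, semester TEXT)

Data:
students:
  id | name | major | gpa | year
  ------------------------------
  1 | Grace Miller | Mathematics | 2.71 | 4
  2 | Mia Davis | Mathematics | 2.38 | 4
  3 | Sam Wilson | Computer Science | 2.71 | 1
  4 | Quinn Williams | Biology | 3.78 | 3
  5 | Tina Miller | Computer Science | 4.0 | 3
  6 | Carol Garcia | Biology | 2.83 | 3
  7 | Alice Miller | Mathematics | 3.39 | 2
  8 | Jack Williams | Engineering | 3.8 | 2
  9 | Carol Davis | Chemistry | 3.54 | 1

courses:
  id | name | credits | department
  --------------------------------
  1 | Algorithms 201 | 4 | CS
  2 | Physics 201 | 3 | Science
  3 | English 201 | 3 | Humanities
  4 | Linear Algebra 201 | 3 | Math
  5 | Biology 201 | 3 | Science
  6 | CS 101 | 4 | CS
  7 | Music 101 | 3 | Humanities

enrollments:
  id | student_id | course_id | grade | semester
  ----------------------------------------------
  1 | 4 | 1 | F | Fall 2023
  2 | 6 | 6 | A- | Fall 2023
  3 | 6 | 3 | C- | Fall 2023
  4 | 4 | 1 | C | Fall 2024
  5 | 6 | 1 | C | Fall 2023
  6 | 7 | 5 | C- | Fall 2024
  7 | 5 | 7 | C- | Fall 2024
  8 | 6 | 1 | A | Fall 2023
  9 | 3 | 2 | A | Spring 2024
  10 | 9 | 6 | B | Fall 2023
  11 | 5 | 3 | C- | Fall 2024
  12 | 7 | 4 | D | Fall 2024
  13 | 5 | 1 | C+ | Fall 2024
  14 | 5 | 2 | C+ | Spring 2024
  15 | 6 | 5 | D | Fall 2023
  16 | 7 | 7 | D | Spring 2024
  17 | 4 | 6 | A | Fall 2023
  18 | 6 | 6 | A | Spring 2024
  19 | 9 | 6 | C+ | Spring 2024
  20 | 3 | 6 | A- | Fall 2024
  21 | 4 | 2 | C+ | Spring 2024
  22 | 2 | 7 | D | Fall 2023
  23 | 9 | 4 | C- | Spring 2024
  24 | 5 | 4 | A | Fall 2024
SELECT MAX(year) FROM students

Execution result:
4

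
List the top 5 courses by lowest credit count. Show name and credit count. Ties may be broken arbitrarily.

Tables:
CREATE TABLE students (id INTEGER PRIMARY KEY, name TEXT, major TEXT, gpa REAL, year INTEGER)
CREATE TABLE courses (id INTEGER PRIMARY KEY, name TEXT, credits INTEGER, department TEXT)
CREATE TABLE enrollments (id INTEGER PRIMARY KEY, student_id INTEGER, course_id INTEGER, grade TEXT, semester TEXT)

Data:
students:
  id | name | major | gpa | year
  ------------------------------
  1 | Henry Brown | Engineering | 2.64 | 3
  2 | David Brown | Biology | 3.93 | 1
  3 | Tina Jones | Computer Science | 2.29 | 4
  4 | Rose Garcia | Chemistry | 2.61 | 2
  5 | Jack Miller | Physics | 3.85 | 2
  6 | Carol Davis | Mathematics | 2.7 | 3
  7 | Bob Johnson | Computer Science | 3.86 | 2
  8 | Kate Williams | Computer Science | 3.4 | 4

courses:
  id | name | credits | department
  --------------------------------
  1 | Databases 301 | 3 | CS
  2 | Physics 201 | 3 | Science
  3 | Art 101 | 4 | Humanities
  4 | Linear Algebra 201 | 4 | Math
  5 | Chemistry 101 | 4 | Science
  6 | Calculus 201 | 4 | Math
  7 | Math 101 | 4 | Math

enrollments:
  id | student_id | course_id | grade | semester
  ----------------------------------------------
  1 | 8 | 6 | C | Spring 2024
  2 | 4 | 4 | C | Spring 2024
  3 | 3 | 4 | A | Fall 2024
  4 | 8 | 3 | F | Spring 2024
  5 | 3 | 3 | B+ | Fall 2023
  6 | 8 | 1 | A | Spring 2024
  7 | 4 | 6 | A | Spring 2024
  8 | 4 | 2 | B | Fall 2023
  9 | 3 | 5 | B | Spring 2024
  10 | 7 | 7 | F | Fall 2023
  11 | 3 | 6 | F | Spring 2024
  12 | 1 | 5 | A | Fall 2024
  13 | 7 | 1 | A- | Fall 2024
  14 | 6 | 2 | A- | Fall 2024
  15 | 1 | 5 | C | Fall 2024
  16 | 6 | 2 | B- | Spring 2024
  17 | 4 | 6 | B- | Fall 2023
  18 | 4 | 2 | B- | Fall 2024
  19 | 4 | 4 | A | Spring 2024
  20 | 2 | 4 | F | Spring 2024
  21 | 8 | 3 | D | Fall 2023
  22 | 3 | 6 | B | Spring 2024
SELECT name, credits FROM courses ORDER BY credits ASC LIMIT 5

Execution result:
name | credits
Databases 301 | 3
Physics 201 | 3
Art 101 | 4
Linear Algebra 201 | 4
Chemistry 101 | 4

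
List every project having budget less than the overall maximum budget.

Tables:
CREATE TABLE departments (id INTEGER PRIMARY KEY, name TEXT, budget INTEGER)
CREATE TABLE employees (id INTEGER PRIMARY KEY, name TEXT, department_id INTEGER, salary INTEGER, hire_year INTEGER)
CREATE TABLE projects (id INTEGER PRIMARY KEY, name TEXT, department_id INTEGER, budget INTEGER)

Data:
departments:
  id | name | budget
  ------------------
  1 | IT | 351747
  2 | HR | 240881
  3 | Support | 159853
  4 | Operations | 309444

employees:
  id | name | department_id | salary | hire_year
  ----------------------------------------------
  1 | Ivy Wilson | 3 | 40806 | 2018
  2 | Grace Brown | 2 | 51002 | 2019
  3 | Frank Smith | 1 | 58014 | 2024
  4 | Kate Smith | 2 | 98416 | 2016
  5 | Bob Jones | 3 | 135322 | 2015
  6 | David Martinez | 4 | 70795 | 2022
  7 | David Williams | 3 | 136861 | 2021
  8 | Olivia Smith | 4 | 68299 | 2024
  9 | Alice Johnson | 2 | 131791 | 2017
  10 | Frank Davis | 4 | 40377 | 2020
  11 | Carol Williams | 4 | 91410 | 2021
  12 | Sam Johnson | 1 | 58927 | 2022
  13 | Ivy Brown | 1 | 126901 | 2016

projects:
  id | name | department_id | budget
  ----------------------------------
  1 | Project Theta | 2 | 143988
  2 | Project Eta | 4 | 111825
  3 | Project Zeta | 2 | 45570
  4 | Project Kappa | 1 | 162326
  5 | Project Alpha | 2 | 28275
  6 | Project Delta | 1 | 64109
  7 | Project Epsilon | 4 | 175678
SELECT name, budget FROM projects WHERE budget < (SELECT MAX(budget) FROM projects)

Execution result:
name | budget
Project Theta | 143988
Project Eta | 111825
Project Zeta | 45570
Project Kappa | 162326
Project Alpha | 28275
Project Delta | 64109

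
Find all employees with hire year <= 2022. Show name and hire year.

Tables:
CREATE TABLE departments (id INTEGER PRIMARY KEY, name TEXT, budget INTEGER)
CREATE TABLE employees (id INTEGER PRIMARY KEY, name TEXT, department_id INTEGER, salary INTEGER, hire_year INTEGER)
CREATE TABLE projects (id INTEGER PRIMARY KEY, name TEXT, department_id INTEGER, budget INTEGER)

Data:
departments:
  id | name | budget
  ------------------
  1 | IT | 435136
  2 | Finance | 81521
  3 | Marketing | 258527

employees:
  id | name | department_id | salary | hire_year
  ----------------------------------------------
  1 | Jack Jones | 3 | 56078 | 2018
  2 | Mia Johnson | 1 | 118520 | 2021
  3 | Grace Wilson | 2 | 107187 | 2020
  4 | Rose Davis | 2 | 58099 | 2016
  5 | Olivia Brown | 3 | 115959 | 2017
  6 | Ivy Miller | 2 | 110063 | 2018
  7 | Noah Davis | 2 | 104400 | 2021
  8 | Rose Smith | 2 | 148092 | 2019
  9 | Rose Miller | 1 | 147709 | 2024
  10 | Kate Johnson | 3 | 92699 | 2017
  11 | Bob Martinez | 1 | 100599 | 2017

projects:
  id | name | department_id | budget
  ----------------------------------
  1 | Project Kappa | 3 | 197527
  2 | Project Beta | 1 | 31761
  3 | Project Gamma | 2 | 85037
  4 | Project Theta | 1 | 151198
SELECT name, hire_year FROM employees WHERE hire_year <= 2022

Execution result:
name | hire_year
Jack Jones | 2018
Mia Johnson | 2021
Grace Wilson | 2020
Rose Davis | 2016
Olivia Brown | 2017
Ivy Miller | 2018
Noah Davis | 2021
Rose Smith | 2019
Kate Johnson | 2017
Bob Martinez | 2017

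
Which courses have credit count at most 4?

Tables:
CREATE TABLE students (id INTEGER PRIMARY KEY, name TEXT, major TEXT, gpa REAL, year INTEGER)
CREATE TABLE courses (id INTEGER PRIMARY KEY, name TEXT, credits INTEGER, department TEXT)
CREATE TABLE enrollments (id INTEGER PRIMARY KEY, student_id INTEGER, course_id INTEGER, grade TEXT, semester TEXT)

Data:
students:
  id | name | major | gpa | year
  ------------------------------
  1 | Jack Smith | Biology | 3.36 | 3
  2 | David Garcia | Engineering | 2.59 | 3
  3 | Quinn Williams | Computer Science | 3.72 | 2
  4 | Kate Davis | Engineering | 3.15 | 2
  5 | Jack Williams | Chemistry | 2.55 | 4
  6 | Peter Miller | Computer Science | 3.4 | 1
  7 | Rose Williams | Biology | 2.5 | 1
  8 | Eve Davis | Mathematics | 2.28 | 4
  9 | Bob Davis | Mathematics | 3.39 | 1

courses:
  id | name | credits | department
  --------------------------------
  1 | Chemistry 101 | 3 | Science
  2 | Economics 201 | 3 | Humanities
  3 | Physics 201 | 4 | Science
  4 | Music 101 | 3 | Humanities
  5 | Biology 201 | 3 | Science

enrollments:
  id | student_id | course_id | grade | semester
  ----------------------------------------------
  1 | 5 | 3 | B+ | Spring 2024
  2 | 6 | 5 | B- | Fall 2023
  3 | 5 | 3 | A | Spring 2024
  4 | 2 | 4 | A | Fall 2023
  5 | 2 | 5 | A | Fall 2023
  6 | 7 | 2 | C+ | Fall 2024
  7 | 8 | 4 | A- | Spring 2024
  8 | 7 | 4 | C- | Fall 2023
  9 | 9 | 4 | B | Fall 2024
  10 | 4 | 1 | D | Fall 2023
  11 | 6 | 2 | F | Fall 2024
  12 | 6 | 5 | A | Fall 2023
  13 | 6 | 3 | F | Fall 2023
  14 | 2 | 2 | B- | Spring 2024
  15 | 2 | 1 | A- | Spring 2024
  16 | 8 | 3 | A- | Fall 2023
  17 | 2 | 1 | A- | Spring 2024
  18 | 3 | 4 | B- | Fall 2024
SELECT name, credits FROM courses WHERE credits <= 4

Execution result:
name | credits
Chemistry 101 | 3
Economics 201 | 3
Physics 201 | 4
Music 101 | 3
Biology 201 | 3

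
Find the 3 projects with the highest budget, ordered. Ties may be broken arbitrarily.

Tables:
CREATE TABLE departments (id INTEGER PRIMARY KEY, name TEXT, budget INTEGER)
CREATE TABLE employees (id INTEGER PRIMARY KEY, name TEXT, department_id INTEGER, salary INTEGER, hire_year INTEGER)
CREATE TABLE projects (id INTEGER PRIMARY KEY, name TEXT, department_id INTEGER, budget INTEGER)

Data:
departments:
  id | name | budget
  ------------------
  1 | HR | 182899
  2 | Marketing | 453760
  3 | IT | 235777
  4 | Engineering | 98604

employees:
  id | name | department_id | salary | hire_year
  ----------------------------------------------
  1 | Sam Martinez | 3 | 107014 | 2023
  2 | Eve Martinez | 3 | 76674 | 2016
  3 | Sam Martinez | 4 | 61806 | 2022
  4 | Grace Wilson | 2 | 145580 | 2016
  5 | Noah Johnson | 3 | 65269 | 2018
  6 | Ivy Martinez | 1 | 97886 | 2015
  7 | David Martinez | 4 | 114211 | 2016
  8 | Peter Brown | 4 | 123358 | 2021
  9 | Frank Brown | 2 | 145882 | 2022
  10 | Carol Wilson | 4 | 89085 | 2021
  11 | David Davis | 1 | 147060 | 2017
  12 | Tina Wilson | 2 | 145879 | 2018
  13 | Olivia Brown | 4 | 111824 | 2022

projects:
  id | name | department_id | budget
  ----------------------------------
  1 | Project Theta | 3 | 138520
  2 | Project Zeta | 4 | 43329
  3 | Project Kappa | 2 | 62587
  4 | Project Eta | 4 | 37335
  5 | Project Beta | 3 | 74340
SELECT name, budget FROM projects ORDER BY budget DESC LIMIT 3

Execution result:
name | budget
Project Theta | 138520
Project Beta | 74340
Project Kappa | 62587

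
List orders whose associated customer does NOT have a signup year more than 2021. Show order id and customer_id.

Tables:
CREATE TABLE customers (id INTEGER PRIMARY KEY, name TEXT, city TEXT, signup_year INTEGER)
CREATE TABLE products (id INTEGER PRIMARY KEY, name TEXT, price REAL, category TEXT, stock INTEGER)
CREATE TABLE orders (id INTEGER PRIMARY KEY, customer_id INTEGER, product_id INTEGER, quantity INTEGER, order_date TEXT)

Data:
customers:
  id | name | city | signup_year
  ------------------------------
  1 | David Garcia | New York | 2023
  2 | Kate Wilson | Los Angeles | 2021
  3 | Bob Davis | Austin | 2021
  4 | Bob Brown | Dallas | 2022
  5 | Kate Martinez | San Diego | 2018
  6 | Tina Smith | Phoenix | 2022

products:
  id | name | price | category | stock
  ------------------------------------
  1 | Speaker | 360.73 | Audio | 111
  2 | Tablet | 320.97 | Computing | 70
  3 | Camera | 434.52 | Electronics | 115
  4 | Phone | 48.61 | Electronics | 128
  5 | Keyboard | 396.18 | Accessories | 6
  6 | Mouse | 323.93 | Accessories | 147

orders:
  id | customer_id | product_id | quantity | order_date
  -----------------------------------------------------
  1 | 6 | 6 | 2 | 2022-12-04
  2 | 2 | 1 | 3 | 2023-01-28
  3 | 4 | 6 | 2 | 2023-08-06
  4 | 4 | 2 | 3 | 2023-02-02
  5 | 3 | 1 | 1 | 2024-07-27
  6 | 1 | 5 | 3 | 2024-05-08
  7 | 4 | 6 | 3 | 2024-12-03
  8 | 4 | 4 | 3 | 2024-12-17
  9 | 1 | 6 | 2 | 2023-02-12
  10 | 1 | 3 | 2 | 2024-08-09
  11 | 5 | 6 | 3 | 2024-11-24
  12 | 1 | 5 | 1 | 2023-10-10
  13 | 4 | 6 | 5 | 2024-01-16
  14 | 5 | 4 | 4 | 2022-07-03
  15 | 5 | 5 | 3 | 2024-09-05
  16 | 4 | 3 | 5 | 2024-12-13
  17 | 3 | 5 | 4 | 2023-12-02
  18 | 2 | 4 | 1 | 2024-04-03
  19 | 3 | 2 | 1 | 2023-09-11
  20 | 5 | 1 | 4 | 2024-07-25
SELECT id, customer_id FROM orders WHERE customer_id NOT IN (SELECT id FROM customers WHERE signup_year > 2021)

Execution result:
id | customer_id
2 | 2
5 | 3
11 | 5
14 | 5
15 | 5
17 | 3
18 | 2
19 | 3
20 | 5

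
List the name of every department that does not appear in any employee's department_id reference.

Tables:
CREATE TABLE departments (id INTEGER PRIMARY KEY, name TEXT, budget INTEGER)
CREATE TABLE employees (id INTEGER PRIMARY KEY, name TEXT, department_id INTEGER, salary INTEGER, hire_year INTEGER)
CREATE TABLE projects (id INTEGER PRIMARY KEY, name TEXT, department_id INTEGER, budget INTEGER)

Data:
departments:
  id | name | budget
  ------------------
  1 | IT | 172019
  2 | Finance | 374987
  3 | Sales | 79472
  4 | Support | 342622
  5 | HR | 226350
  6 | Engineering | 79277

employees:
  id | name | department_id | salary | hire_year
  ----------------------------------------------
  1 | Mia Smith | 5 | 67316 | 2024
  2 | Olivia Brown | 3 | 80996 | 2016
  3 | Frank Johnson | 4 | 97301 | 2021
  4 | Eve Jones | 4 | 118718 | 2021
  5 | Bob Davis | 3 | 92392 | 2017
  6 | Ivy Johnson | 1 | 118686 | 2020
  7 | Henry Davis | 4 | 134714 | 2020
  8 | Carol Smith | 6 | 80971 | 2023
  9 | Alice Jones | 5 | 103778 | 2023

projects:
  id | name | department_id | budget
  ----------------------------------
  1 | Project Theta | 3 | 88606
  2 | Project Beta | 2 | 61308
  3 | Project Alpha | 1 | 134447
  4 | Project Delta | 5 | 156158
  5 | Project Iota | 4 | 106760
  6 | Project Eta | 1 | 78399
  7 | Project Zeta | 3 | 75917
SELECT p.name FROM departments p LEFT JOIN employees c ON c.department_id = p.id WHERE c.id IS NULL

Execution result:
Finance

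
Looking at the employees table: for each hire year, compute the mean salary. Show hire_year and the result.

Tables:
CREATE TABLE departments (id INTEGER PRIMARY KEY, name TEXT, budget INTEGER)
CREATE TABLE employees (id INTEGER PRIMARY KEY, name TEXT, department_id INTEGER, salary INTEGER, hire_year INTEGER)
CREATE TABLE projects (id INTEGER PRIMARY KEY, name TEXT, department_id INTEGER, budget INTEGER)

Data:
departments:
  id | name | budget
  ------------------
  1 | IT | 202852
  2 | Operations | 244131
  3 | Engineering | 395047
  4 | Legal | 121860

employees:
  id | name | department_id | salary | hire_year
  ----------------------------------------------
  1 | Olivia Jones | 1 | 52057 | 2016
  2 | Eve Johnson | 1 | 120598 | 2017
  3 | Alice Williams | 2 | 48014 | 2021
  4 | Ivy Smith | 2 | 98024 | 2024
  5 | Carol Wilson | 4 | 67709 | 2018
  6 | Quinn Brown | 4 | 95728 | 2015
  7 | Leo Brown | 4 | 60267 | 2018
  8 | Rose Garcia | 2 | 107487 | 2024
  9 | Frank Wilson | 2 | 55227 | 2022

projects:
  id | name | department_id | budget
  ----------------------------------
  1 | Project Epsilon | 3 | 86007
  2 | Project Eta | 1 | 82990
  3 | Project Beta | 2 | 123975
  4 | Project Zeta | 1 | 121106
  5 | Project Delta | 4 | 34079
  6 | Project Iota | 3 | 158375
SELECT hire_year, AVG(salary) AS avg_salary FROM employees GROUP BY hire_year

Execution result:
hire_year | avg_salary
2015 | 95728.00
2016 | 52057.00
2017 | 120598.00
2018 | 63988.00
2021 | 48014.00
2022 | 55227.00
2024 | 102755.50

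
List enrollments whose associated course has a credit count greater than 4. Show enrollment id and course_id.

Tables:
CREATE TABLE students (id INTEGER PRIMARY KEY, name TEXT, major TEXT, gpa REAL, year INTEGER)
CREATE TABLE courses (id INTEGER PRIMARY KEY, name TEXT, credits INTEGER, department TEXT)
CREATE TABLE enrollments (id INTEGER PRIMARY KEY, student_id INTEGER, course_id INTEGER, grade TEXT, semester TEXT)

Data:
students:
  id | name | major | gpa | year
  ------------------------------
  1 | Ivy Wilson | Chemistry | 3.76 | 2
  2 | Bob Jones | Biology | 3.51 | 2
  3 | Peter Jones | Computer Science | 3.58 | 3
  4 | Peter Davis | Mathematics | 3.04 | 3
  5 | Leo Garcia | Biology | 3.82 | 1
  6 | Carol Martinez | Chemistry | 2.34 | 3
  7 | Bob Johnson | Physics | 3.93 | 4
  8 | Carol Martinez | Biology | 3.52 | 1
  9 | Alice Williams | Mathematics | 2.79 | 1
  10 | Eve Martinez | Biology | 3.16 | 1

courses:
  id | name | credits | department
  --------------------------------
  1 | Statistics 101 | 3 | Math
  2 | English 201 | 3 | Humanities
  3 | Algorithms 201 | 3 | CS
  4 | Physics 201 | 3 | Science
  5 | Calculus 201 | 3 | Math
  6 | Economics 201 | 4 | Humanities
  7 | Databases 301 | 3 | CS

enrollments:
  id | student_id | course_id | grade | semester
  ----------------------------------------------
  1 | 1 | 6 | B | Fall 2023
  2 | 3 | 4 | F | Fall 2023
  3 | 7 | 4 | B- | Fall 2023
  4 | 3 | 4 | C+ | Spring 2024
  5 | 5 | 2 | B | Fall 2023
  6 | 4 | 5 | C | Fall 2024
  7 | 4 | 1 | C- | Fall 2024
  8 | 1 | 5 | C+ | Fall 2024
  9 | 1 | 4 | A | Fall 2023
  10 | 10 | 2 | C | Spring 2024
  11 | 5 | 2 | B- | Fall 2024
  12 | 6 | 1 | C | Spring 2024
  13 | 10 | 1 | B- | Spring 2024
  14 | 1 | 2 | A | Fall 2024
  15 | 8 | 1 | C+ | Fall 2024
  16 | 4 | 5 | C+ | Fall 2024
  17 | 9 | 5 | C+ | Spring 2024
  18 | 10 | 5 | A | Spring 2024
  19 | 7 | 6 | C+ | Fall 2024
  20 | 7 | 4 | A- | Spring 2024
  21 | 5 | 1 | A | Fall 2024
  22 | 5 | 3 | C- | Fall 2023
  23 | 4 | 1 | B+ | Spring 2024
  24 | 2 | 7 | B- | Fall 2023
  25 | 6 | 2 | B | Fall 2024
SELECT id, course_id FROM enrollments WHERE course_id IN (SELECT id FROM courses WHERE credits > 4)

Execution result:
(no rows)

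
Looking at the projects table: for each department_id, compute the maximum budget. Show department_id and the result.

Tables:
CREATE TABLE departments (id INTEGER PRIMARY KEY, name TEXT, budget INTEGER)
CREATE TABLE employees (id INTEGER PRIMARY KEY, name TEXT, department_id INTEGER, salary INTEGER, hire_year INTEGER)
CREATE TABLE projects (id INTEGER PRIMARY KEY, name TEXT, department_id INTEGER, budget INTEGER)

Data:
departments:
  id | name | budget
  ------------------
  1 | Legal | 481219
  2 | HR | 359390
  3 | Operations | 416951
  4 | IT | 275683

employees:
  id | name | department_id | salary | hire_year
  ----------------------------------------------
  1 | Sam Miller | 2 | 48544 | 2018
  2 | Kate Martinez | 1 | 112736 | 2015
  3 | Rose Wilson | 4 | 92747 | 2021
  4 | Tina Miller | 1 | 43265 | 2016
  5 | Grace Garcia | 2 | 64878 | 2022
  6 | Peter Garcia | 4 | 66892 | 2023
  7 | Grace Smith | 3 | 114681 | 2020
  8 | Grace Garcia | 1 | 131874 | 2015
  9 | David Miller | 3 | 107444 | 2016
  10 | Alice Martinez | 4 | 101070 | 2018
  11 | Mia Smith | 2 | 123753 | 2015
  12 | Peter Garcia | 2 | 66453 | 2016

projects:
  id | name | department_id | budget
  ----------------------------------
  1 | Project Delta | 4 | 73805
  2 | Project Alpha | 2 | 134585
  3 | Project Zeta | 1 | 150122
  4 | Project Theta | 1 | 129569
SELECT department_id, MAX(budget) AS max_budget FROM projects GROUP BY department_id

Execution result:
department_id | max_budget
1 | 150122
2 | 134585
4 | 73805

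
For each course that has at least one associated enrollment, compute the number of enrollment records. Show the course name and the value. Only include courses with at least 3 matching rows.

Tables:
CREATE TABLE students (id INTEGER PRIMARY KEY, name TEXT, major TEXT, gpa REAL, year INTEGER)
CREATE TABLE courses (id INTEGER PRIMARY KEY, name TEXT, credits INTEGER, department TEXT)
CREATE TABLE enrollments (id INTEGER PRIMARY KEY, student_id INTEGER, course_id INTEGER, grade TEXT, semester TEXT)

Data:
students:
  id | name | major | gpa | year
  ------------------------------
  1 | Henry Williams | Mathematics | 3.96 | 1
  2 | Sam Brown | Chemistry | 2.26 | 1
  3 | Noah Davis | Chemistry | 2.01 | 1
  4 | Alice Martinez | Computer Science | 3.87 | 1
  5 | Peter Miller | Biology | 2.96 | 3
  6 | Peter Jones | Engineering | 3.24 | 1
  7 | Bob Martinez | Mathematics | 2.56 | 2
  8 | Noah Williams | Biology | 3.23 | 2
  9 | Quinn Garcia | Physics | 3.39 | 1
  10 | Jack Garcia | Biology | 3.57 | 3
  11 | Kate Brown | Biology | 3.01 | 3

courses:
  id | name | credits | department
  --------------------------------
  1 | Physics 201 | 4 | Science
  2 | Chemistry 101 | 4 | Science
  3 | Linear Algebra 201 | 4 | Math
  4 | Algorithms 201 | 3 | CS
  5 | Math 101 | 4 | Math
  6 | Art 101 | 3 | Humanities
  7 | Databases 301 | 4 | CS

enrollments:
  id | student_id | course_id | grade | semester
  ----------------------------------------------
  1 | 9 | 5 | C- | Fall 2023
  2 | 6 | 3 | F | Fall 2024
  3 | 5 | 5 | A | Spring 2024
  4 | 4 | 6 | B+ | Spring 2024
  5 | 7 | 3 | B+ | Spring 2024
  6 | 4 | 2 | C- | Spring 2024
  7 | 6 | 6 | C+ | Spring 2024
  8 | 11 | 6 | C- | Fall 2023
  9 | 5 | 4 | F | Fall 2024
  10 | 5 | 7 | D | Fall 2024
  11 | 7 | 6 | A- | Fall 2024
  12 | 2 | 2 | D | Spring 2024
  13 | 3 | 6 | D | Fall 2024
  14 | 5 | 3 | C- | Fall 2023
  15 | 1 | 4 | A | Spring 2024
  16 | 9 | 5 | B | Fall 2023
SELECT p.name, COUNT(*) AS n FROM enrollments c JOIN courses p ON c.course_id = p.id GROUP BY p.id, p.name HAVING COUNT(*) >= 3

Execution result:
name | n
Linear Algebra 201 | 3
Math 101 | 3
Art 101 | 5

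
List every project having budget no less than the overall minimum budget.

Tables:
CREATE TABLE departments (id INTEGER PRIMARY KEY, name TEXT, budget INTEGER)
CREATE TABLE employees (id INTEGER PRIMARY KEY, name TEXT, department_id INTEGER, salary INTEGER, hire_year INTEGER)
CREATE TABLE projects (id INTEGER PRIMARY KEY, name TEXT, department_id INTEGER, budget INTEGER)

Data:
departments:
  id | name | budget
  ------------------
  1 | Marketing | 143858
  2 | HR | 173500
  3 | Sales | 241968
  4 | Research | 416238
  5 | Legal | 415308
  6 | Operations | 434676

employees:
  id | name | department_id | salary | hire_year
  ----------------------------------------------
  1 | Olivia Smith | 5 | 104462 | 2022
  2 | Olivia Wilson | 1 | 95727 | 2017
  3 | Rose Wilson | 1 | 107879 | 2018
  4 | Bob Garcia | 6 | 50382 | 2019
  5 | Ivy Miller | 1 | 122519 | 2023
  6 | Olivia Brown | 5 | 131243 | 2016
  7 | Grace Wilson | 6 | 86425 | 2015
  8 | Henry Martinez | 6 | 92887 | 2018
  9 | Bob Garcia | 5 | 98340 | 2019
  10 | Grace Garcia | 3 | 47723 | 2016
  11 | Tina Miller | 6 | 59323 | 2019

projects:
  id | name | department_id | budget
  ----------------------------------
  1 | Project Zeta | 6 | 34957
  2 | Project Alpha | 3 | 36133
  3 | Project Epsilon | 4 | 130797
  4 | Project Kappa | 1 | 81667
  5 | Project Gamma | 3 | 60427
SELECT name, budget FROM projects WHERE budget >= (SELECT MIN(budget) FROM projects)

Execution result:
name | budget
Project Zeta | 34957
Project Alpha | 36133
Project Epsilon | 130797
Project Kappa | 81667
Project Gamma | 60427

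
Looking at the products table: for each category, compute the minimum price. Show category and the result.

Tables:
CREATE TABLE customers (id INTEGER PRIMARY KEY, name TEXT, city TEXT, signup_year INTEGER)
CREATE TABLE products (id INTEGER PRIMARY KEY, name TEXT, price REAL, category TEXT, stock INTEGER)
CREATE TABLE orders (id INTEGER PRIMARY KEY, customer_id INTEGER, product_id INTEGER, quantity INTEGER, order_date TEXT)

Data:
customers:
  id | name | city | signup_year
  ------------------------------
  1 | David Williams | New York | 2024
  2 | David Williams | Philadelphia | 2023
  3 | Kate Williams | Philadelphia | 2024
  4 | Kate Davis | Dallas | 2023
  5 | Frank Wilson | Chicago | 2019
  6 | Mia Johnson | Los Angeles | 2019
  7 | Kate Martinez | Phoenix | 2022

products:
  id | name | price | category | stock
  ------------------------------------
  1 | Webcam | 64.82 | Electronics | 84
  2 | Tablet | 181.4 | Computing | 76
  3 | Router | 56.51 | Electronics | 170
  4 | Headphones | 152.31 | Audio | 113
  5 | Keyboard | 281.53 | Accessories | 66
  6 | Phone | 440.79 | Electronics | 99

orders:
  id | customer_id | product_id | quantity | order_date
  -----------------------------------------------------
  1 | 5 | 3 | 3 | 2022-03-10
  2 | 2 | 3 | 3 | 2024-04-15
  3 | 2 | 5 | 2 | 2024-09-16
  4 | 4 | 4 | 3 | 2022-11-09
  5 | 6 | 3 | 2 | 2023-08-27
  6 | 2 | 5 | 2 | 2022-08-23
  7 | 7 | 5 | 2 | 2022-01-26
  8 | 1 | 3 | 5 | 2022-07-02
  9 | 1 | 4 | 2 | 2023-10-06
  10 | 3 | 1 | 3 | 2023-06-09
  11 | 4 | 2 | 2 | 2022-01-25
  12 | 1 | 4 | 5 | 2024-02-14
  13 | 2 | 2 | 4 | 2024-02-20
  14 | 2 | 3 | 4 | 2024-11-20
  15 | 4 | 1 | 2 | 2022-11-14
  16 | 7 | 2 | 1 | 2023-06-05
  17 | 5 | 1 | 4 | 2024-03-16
SELECT category, MIN(price) AS min_price FROM products GROUP BY category

Execution result:
category | min_price
Accessories | 281.53
Audio | 152.31
Computing | 181.40
Electronics | 56.51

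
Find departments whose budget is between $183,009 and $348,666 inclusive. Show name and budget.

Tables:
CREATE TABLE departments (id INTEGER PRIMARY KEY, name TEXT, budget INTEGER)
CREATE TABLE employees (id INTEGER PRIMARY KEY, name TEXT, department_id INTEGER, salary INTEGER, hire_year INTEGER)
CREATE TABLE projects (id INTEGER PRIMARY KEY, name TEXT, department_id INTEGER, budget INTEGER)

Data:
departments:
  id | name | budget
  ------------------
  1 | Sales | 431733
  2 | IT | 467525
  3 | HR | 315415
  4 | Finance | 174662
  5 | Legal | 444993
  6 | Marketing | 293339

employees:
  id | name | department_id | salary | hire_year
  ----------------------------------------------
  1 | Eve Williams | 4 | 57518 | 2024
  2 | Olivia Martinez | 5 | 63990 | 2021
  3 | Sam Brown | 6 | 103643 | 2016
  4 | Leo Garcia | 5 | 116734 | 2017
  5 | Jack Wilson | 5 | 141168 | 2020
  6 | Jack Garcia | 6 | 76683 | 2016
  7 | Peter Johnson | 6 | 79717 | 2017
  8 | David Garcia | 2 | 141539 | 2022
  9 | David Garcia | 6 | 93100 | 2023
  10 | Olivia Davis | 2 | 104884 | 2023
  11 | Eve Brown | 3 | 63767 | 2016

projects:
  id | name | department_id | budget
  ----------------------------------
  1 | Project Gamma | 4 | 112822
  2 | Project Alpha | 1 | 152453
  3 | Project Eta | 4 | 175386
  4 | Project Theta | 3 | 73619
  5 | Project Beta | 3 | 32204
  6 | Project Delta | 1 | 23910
SELECT name, budget FROM departments WHERE budget BETWEEN 183009 AND 348666

Execution result:
name | budget
HR | 315415
Marketing | 293339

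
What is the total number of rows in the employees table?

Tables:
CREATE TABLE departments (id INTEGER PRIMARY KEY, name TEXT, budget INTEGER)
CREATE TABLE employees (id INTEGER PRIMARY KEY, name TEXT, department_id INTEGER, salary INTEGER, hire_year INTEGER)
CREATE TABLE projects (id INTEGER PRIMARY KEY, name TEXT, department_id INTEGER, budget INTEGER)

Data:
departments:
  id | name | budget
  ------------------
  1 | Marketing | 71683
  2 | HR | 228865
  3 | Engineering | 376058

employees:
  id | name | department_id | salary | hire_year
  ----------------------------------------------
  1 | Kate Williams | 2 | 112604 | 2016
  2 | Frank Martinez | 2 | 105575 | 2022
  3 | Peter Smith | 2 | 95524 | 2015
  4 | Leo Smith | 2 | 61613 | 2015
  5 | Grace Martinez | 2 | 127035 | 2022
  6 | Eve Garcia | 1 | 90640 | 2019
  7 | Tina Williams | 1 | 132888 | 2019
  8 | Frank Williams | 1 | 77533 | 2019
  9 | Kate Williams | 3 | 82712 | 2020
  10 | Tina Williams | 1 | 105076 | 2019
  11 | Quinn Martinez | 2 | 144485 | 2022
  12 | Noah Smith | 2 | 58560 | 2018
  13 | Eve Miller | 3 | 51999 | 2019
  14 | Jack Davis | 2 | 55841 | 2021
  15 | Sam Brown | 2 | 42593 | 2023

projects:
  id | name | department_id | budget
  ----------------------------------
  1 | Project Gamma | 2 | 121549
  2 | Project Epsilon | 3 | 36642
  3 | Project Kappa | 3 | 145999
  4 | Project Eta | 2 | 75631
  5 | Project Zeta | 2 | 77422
SELECT COUNT(*) FROM employees

Execution result:
15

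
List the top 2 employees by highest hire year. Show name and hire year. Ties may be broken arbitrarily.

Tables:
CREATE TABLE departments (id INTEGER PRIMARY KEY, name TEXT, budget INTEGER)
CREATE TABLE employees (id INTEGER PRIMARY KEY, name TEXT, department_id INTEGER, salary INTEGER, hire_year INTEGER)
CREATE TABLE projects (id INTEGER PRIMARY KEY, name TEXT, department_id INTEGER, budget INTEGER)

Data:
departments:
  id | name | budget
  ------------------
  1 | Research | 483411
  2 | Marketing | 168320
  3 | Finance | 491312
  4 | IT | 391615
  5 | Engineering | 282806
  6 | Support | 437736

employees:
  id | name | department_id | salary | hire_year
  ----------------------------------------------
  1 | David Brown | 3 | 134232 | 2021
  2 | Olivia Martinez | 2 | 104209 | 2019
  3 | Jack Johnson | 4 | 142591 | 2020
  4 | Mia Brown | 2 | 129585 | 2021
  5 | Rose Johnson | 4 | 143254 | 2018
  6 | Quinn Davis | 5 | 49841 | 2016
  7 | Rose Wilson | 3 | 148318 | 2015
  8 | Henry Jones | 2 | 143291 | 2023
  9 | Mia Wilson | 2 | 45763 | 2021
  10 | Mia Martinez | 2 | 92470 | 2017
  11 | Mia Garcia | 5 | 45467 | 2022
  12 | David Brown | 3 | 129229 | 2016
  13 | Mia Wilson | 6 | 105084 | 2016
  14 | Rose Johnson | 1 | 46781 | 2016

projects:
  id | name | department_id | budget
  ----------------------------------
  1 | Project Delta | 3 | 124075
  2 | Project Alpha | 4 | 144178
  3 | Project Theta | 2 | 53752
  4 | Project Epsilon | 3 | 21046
SELECT name, hire_year FROM employees ORDER BY hire_year DESC LIMIT 2

Execution result:
name | hire_year
Henry Jones | 2023
Mia Garcia | 2022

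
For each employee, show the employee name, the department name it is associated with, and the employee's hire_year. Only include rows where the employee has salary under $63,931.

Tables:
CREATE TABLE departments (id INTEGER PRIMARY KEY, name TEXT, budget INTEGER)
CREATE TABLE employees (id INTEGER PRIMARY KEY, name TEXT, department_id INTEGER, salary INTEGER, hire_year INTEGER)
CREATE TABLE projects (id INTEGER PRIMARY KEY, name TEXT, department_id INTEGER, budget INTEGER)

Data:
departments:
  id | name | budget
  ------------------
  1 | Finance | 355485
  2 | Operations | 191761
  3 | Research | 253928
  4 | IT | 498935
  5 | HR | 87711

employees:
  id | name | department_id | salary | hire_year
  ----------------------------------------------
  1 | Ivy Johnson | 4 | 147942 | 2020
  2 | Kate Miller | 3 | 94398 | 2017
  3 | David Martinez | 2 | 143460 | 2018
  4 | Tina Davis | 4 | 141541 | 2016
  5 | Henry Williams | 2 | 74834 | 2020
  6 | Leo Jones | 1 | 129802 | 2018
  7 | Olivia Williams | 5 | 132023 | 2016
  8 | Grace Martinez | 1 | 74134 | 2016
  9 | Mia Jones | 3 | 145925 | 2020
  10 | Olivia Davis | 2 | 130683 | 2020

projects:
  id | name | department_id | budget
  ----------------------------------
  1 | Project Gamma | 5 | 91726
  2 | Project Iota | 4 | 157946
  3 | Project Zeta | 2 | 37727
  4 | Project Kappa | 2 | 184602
SELECT c.name, p.name AS department, c.hire_year FROM employees c JOIN departments p ON c.department_id = p.id WHERE c.salary < 63931

Execution result:
(no rows)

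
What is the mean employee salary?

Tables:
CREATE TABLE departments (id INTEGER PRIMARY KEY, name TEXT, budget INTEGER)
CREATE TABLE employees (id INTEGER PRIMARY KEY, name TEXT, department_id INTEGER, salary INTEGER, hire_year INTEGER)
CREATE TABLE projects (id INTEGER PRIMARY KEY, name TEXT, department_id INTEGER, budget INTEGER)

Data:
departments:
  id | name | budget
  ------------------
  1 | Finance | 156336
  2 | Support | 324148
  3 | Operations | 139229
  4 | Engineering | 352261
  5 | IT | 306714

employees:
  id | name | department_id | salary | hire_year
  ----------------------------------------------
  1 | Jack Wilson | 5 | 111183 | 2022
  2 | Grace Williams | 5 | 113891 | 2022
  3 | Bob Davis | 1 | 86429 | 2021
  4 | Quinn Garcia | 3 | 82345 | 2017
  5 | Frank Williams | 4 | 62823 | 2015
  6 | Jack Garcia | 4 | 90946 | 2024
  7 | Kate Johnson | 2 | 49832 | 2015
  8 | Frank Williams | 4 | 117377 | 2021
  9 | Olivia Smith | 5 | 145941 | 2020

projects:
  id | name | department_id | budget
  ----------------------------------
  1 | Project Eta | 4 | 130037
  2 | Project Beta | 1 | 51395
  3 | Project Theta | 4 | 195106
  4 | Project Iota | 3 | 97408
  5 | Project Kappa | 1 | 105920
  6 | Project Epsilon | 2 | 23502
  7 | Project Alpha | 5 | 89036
SELECT AVG(salary) FROM employees

Execution result:
95640.78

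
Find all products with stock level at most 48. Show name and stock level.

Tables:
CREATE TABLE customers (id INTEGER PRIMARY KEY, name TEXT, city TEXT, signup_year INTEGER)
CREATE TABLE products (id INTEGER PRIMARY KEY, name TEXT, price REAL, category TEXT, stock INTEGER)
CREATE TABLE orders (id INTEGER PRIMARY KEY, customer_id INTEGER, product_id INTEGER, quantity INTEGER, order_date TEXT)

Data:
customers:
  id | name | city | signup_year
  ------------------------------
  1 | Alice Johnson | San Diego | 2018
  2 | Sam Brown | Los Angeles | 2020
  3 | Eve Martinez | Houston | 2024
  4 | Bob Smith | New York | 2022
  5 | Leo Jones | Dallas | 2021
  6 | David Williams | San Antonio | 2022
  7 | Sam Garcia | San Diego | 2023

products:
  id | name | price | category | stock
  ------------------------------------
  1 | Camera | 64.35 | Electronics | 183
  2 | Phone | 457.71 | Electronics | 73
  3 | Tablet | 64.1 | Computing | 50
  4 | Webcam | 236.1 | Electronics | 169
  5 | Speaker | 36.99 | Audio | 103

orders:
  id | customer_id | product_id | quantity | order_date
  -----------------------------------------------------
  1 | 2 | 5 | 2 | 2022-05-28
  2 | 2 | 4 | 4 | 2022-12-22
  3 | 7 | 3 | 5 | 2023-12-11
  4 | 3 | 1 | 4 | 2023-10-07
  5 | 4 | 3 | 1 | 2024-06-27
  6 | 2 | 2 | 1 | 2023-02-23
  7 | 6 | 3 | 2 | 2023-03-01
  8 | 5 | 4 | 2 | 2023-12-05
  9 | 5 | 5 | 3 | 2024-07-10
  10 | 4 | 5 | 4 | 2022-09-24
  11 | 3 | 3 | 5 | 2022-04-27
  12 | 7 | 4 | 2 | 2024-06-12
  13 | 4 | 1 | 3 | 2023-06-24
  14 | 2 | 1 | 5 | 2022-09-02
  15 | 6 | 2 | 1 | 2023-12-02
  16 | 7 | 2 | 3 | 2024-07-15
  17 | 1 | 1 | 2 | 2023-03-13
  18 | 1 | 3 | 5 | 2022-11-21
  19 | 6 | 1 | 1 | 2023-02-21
SELECT name, stock FROM products WHERE stock <= 48

Execution result:
(no rows)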